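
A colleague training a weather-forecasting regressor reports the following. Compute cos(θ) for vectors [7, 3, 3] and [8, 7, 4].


A·B = 7·8 + 3·7 + 3·4 = 89
‖A‖ = √67 = 8.1854, ‖B‖ = √129 = 11.3578
cos = 89/(√67·√129) = 89/√8643 = 0.9573

0.9573


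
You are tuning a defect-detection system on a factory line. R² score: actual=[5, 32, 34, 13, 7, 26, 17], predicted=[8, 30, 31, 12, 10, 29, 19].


ȳ = 19.1429
SS_res = Σ(y-ŷ)² = 45
SS_tot = Σ(y-ȳ)² = 822.86
R² = 1 - SS_res/SS_tot = 1 - 0.0547 = 0.9453

0.9453


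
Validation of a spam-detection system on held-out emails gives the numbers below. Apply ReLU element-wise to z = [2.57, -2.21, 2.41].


ReLU(2.57) = max(0, 2.57) = 2.57
ReLU(-2.21) = max(0, -2.21) = 0.0
ReLU(2.41) = max(0, 2.41) = 2.41
result = [2.57, 0.0, 2.41]

[2.57, 0.0, 2.41]


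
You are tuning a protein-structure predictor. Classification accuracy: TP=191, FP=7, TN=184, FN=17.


Accuracy = (TP+TN)/(TP+TN+FP+FN)
= (191+184)/(399)
= 375/399 = 93.98%

93.98%


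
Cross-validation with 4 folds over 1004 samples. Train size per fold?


Fold size = 1004/4 = 251
Training per fold = 1004 - 251 = 753

753


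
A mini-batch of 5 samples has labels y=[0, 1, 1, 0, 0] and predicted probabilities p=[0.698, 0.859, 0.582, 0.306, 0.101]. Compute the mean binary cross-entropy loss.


L[0] = -ln(1-0.698) = -ln(0.302) = 1.1973
L[1] = -ln(0.859) = 0.152
L[2] = -ln(0.582) = 0.5413
L[3] = -ln(1-0.306) = -ln(0.694) = 0.3653
L[4] = -ln(1-0.101) = -ln(0.899) = 0.1065
mean = (1.1973 + 0.152 + 0.5413 + 0.3653 + 0.1065)/5 = 0.4725

0.4725


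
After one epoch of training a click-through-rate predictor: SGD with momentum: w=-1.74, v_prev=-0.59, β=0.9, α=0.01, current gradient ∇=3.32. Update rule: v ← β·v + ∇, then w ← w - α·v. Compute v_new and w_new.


v_new = 0.9·-0.59 + 3.32 = -0.531 + 3.32 = 2.789
w_new = -1.74 - 0.01·2.789 = -1.74 - 0.02789 = -1.76789

v_new=2.789, w_new=-1.76789


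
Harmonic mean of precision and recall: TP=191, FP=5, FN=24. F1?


Precision = 191/196 = 0.9745
Recall = 191/215 = 0.8884
F1 = 2·P·R/(P+R) = 2·TP/(2·TP+FP+FN) = 382/(382+5+24) = 382/411 = 0.9294

0.9294


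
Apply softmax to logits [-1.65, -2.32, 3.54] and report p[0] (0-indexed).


Exponentials: e^-1.65=0.192, e^-2.32=0.0983, e^3.54=34.4669
Sum = 34.7572
Softmax = [0.0055, 0.0028, 0.9916]
p[0] = 0.192/34.7572 = 0.0055

0.0055


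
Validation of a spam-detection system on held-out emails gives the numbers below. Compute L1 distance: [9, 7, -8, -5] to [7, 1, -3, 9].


d = |9-7| + |7-1| + |-8+ 3| + |-5-9|
  = 2 + 6 + 5 + 14
  = 27

27


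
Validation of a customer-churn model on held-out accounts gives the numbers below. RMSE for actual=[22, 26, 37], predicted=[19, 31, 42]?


MSE = 59/3 = 19.6667
RMSE = √(59/3) = 4.4347

4.4347


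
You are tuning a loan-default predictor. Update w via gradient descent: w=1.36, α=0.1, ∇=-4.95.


w_new = w - α·∇
= 1.36 - 0.1·-4.95
= 1.36 + 0.495
= 1.855

1.855


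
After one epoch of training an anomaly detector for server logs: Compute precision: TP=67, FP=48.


Precision = TP/(TP+FP)
= 67/(67+48)
= 67/115 = 58.26%

58.26%


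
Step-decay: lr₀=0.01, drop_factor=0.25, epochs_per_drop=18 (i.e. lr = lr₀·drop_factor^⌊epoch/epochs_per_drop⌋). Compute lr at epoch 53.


n_drops = ⌊53/18⌋ = 2
lr = 0.01·0.25^2 = 0.01·0.0625 = 0.000625

0.000625


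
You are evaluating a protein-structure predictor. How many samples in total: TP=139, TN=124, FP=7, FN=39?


Total = TP + TN + FP + FN
= 139 + 124 + 7 + 39
= 309
(Predicted positive: 146, predicted negative: 163)

309


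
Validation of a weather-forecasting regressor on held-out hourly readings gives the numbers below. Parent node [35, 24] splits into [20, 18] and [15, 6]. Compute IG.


Parent = [35, 24], H_parent = 0.9748
H_left = 0.998 (n=38), H_right = 0.8631 (n=21)
H_children = (38/59)·0.998 + (21/59)·0.8631 = 0.95
IG = 0.9748 - 0.95 = 0.0248

0.0248


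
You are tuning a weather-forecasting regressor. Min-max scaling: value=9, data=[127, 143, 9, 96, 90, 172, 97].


min=9, max=172
(9-9)/(172-9) = 0/163 = 0.0

0.0


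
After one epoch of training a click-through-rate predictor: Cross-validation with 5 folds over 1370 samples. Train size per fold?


Fold size = 1370/5 = 274
Training per fold = 1370 - 274 = 1096

1096


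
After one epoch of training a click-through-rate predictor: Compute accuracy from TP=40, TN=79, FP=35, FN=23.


Accuracy = (TP+TN)/(TP+TN+FP+FN)
= (40+79)/(177)
= 119/177 = 67.23%

67.23%


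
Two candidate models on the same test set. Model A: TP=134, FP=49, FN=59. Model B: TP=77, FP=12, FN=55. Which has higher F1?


Model A: P=134/183=0.7322, R=134/193=0.6943, F1=2PR/(P+R)=2TP/(2TP+FP+FN)=268/376=0.7128
Model B: P=77/89=0.8652, R=77/132=0.5833, F1=2PR/(P+R)=2TP/(2TP+FP+FN)=154/221=0.6968
0.7128 > 0.6968 → Model A

Model A


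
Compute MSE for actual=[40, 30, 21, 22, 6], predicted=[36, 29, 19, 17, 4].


Squared errors: (40-36)²=16, (30-29)²=1, (21-19)²=4, (22-17)²=25, (6-4)²=4
Sum = 50
MSE = 50/5 = 10

10


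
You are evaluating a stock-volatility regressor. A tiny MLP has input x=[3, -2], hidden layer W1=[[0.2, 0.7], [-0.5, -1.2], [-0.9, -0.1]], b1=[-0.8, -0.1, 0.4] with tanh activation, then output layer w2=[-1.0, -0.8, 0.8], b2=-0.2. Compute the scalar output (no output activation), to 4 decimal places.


z1[0] = (0.2)·(3) + (0.7)·(-2) - 0.8 = -1.6
z1[1] = (-0.5)·(3) + (-1.2)·(-2) - 0.1 = 0.8
z1[2] = (-0.9)·(3) + (-0.1)·(-2) + 0.4 = -2.1
h = tanh(z1) = [-0.9217, 0.664, -0.9705]
output = (-1.0)·(-0.9217) + (-0.8)·(0.664) + (0.8)·(-0.9705) - 0.2 = -0.5859

-0.5859


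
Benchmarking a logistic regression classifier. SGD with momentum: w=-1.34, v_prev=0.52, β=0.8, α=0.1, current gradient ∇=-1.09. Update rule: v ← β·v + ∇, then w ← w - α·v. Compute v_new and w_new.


v_new = 0.8·0.52 - 1.09 = 0.416 - 1.09 = -0.674
w_new = -1.34 - 0.1·-0.674 = -1.34 + 0.0674 = -1.2726

v_new=-0.674, w_new=-1.2726


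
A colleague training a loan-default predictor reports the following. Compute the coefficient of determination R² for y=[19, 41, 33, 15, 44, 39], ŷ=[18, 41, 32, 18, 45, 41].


ȳ = 31.8333
SS_res = Σ(y-ŷ)² = 16
SS_tot = Σ(y-ȳ)² = 732.83
R² = 1 - SS_res/SS_tot = 1 - 0.0218 = 0.9782

0.9782


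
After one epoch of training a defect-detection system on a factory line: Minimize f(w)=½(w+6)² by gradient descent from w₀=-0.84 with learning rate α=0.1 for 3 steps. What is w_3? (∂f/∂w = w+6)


step 1: grad = -0.84+6 = 5.16; w = -0.84 - 0.1·(5.16) = -1.356
step 2: grad = -1.356+6 = 4.644; w = -1.356 - 0.1·(4.644) = -1.8204
step 3: grad = -1.8204+6 = 4.1796; w = -1.8204 - 0.1·(4.1796) = -2.23836

-2.23836


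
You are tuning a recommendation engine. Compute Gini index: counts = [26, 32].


Probabilities: [26/58, 32/58] ≈ [0.4483, 0.5517]
Σpᵢ² = (676 + 1024)/58² = 1700/3364
Gini = 1 - Σpᵢ² = 1 - 1700/3364 = 0.4946

0.4946


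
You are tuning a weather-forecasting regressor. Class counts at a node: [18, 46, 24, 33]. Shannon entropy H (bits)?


Probabilities: [18/121, 46/121, 24/121, 33/121] ≈ [0.1488, 0.3802, 0.1983, 0.2727]
H = -((18/121)·log₂(18/121) + (46/121)·log₂(46/121) + (24/121)·log₂(24/121) + (33/121)·log₂(33/121))
  = 1.9135 bits

1.9135 bits


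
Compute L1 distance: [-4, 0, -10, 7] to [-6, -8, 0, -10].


d = |-4+ 6| + |0+ 8| + |-10-0| + |7+ 10|
  = 2 + 8 + 10 + 17
  = 37

37


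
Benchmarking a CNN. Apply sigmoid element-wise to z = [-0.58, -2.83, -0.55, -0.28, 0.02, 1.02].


σ(-0.58) = 1/(1+e^0.58) = 0.3589
σ(-2.83) = 1/(1+e^2.83) = 0.0557
σ(-0.55) = 1/(1+e^0.55) = 0.3659
σ(-0.28) = 1/(1+e^0.28) = 0.4305
σ(0.02) = 1/(1+e^-0.02) = 0.505
σ(1.02) = 1/(1+e^-1.02) = 0.735
result = [0.3589, 0.0557, 0.3659, 0.4305, 0.505, 0.735]

[0.3589, 0.0557, 0.3659, 0.4305, 0.505, 0.735]


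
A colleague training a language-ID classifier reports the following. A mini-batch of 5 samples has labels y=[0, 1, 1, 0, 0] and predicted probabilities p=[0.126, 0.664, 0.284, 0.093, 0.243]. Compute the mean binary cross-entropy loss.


L[0] = -ln(1-0.126) = -ln(0.874) = 0.1347
L[1] = -ln(0.664) = 0.4095
L[2] = -ln(0.284) = 1.2588
L[3] = -ln(1-0.093) = -ln(0.907) = 0.0976
L[4] = -ln(1-0.243) = -ln(0.757) = 0.2784
mean = (0.1347 + 0.4095 + 1.2588 + 0.0976 + 0.2784)/5 = 0.4358

0.4358


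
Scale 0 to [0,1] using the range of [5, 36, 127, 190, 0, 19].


min=0, max=190
(0-0)/(190-0) = 0/190 = 0.0

0.0


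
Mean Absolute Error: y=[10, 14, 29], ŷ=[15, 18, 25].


Absolute errors: |10-15|=5, |14-18|=4, |29-25|=4
Sum = 13
MAE = 13/3 = 13/3

13/3


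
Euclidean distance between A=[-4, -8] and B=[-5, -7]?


d = √((-4+ 5)² + (-8+ 7)²)
  = √(1 + 1)
  = √2 = 1.4142

1.4142


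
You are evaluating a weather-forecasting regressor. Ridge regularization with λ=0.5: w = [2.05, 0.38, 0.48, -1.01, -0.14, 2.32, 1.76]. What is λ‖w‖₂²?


‖w‖₂² = (2.05)² + (0.38)² + (0.48)² + (-1.01)² + (-0.14)² + (2.32)² + (1.76)²
     = 4.2025 + 0.1444 + 0.2304 + 1.0201 + 0.0196 + 5.3824 + 3.0976
     = 14.097
λ·‖w‖₂² = 0.5·14.097 = 7.0485

7.0485


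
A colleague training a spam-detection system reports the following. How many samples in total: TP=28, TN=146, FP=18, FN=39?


Total = TP + TN + FP + FN
= 28 + 146 + 18 + 39
= 231
(Predicted positive: 46, predicted negative: 185)

231


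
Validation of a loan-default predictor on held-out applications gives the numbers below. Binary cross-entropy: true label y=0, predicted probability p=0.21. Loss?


BCE = -[y·ln(p) + (1-y)·ln(1-p)]
= -0 - 1·ln(1-0.21)
= -ln(0.79) = 0.2357

0.2357


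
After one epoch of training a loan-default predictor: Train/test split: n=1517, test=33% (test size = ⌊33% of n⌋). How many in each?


Test = ⌊1517·33/100⌋ = 500
Train = 1517 - 500 = 1017

Train: 1017, Test: 500


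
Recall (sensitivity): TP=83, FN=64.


Recall = TP/(TP+FN)
= 83/(83+64)
= 83/147 = 56.46%

56.46%


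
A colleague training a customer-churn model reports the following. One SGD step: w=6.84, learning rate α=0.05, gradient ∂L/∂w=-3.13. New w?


w_new = w - α·∇
= 6.84 - 0.05·-3.13
= 6.84 + 0.1565
= 6.9965

6.9965


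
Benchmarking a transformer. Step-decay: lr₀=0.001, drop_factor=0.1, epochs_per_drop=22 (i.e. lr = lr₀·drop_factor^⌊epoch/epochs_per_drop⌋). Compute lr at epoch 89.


n_drops = ⌊89/22⌋ = 4
lr = 0.001·0.1^4 = 0.001·0.0001 = 0.0000001

0.0000001


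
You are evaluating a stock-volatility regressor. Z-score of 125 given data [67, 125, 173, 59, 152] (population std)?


μ = 115.2, σ = 45.3273
z = (125 - 115.2)/45.3273 = 0.2162

0.2162


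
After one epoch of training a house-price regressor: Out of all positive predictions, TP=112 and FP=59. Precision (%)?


Precision = TP/(TP+FP)
= 112/(112+59)
= 112/171 = 65.5%

65.5%


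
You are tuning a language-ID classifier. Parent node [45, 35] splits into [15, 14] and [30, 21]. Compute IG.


Parent = [45, 35], H_parent = 0.9887
H_left = 0.9991 (n=29), H_right = 0.9774 (n=51)
H_children = (29/80)·0.9991 + (51/80)·0.9774 = 0.9853
IG = 0.9887 - 0.9853 = 0.0034

0.0034


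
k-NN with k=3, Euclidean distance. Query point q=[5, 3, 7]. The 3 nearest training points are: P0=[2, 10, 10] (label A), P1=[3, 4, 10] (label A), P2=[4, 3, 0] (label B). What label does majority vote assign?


d(q,P0) = 8.1854  (label A)
d(q,P1) = 3.7417  (label A)
d(q,P2) = 7.0711  (label B)
Votes: A=2, B=1
Majority → A

A


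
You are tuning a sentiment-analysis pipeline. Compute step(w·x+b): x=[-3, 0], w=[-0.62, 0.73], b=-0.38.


z = (-3)·(-0.62) + (0)·(0.73) - 0.38
  = 1.48
step(z) = 1 (z≥0)

1


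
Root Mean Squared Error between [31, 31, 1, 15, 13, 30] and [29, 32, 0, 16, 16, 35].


MSE = 41/6 = 6.8333
RMSE = √(41/6) = 2.6141

2.6141


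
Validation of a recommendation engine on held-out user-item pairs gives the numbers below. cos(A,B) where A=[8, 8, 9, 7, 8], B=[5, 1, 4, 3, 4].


A·B = 8·5 + 8·1 + 9·4 + 7·3 + 8·4 = 137
‖A‖ = √322 = 17.9444, ‖B‖ = √67 = 8.1854
cos = 137/(√322·√67) = 137/√21574 = 0.9327

0.9327


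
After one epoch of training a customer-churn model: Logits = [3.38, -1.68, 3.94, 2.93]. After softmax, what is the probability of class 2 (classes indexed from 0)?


Exponentials: e^3.38=29.3708, e^-1.68=0.1864, e^3.94=51.4186, e^2.93=18.7276
Sum = 99.7034
Softmax = [0.2946, 0.0019, 0.5157, 0.1878]
p[2] = 51.4186/99.7034 = 0.5157

0.5157


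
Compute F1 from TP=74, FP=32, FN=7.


Precision = 74/106 = 0.6981
Recall = 74/81 = 0.9136
F1 = 2·P·R/(P+R) = 2·TP/(2·TP+FP+FN) = 148/(148+32+7) = 148/187 = 0.7914

0.7914


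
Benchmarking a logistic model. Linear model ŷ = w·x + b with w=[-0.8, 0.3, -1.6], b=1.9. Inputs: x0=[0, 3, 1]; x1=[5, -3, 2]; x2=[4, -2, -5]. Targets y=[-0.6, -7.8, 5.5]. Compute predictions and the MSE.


ŷ0 = (-0.8)·(0) + (0.3)·(3) + (-1.6)·(1) + 1.9 = 1.2
ŷ1 = (-0.8)·(5) + (0.3)·(-3) + (-1.6)·(2) + 1.9 = -6.2
ŷ2 = (-0.8)·(4) + (0.3)·(-2) + (-1.6)·(-5) + 1.9 = 6.1
errors² = [3.24, 2.56, 0.36]
MSE = 6.1600/3 = 2.0533

2.0533


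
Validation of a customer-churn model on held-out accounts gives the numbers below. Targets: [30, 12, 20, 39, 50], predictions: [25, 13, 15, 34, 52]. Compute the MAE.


Absolute errors: |30-25|=5, |12-13|=1, |20-15|=5, |39-34|=5, |50-52|=2
Sum = 18
MAE = 18/5 = 18/5

18/5


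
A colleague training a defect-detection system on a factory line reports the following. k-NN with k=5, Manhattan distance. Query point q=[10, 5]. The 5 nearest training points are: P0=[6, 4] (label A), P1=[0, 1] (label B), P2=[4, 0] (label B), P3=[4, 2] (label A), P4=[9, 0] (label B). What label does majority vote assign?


d(q,P0) = 5  (label A)
d(q,P1) = 14  (label B)
d(q,P2) = 11  (label B)
d(q,P3) = 9  (label A)
d(q,P4) = 6  (label B)
Votes: A=2, B=3
Majority → B

B


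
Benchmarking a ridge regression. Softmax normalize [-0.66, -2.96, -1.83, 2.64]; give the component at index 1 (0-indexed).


Exponentials: e^-0.66=0.5169, e^-2.96=0.0518, e^-1.83=0.1604, e^2.64=14.0132
Sum = 14.7423
Softmax = [0.0351, 0.0035, 0.0109, 0.9505]
p[1] = 0.0518/14.7423 = 0.0035

0.0035


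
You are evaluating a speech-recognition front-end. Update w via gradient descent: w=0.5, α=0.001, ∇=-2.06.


w_new = w - α·∇
= 0.5 - 0.001·-2.06
= 0.5 + 0.00206
= 0.50206

0.50206


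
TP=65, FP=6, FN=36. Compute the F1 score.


Precision = 65/71 = 0.9155
Recall = 65/101 = 0.6436
F1 = 2·P·R/(P+R) = 2·TP/(2·TP+FP+FN) = 130/(130+6+36) = 130/172 = 0.7558

0.7558


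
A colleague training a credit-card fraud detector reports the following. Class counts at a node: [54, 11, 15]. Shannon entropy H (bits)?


Probabilities: [54/80, 11/80, 15/80] ≈ [0.675, 0.1375, 0.1875]
H = -((54/80)·log₂(54/80) + (11/80)·log₂(11/80) + (15/80)·log₂(15/80))
  = 1.2292 bits

1.2292 bits


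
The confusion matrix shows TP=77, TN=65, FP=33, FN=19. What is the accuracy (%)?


Accuracy = (TP+TN)/(TP+TN+FP+FN)
= (77+65)/(194)
= 142/194 = 73.2%

73.2%


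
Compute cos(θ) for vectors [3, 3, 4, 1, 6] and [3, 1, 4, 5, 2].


A·B = 3·3 + 3·1 + 4·4 + 1·5 + 6·2 = 45
‖A‖ = √71 = 8.4261, ‖B‖ = √55 = 7.4162
cos = 45/(√71·√55) = 45/√3905 = 0.7201

0.7201


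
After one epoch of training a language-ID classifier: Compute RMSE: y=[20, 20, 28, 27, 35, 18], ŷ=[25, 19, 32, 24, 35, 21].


MSE = 60/6 = 10
RMSE = √(60/6) = 3.1623

3.1623


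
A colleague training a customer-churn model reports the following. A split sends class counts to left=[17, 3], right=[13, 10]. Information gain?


Parent = [30, 13], H_parent = 0.8841
H_left = 0.6098 (n=20), H_right = 0.9877 (n=23)
H_children = (20/43)·0.6098 + (23/43)·0.9877 = 0.8119
IG = 0.8841 - 0.8119 = 0.0722

0.0722


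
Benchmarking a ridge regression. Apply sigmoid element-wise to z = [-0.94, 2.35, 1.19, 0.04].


σ(-0.94) = 1/(1+e^0.94) = 0.2809
σ(2.35) = 1/(1+e^-2.35) = 0.9129
σ(1.19) = 1/(1+e^-1.19) = 0.7667
σ(0.04) = 1/(1+e^-0.04) = 0.51
result = [0.2809, 0.9129, 0.7667, 0.51]

[0.2809, 0.9129, 0.7667, 0.51]


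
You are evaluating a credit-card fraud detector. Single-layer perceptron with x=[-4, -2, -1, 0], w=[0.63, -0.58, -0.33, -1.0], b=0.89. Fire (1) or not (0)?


z = (-4)·(0.63) + (-2)·(-0.58) + (-1)·(-0.33) + (0)·(-1.0) + 0.89
  = -0.14
step(z) = 0 (z<0)

0


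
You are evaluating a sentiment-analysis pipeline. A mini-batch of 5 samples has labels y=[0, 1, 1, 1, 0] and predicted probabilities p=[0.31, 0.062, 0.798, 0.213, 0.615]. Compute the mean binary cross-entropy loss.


L[0] = -ln(1-0.31) = -ln(0.69) = 0.3711
L[1] = -ln(0.062) = 2.7806
L[2] = -ln(0.798) = 0.2256
L[3] = -ln(0.213) = 1.5465
L[4] = -ln(1-0.615) = -ln(0.385) = 0.9545
mean = (0.3711 + 2.7806 + 0.2256 + 1.5465 + 0.9545)/5 = 1.1757

1.1757


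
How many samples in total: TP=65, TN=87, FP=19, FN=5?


Total = TP + TN + FP + FN
= 65 + 87 + 19 + 5
= 176
(Predicted positive: 84, predicted negative: 92)

176


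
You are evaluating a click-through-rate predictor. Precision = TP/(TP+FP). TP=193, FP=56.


Precision = TP/(TP+FP)
= 193/(193+56)
= 193/249 = 77.51%

77.51%


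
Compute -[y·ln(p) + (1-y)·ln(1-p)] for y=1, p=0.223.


BCE = -[y·ln(p) + (1-y)·ln(1-p)]
= -1·ln(0.223) - 0
= -ln(0.223) = 1.5006

1.5006


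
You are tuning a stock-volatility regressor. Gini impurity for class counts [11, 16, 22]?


Probabilities: [11/49, 16/49, 22/49] ≈ [0.2245, 0.3265, 0.449]
Σpᵢ² = (121 + 256 + 484)/49² = 861/2401
Gini = 1 - Σpᵢ² = 1 - 861/2401 = 0.6414

0.6414


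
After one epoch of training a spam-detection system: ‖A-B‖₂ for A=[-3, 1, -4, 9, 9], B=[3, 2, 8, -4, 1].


d = √((-3-3)² + (1-2)² + (-4-8)² + (9+ 4)² + (9-1)²)
  = √(36 + 1 + 144 + 169 + 64)
  = √414 = 20.347

20.347


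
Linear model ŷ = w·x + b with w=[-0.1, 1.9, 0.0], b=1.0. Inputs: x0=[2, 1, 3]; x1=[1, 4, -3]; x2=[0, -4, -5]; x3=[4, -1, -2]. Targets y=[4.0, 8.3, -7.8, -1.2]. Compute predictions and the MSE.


ŷ0 = (-0.1)·(2) + (1.9)·(1) + (0.0)·(3) + 1.0 = 2.7
ŷ1 = (-0.1)·(1) + (1.9)·(4) + (0.0)·(-3) + 1.0 = 8.5
ŷ2 = (-0.1)·(0) + (1.9)·(-4) + (0.0)·(-5) + 1.0 = -6.6
ŷ3 = (-0.1)·(4) + (1.9)·(-1) + (0.0)·(-2) + 1.0 = -1.3
errors² = [1.69, 0.04, 1.44, 0.01]
MSE = 3.1800/4 = 0.795

0.795


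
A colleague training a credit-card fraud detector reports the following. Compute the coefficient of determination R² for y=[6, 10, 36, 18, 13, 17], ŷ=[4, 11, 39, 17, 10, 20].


ȳ = 16.6667
SS_res = Σ(y-ŷ)² = 33
SS_tot = Σ(y-ȳ)² = 547.33
R² = 1 - SS_res/SS_tot = 1 - 0.0603 = 0.9397

0.9397


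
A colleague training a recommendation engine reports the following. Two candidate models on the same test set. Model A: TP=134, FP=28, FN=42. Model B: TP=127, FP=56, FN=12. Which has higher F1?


Model A: P=134/162=0.8272, R=134/176=0.7614, F1=2PR/(P+R)=2TP/(2TP+FP+FN)=268/338=0.7929
Model B: P=127/183=0.694, R=127/139=0.9137, F1=2PR/(P+R)=2TP/(2TP+FP+FN)=254/322=0.7888
0.7929 > 0.7888 → Model A

Model A


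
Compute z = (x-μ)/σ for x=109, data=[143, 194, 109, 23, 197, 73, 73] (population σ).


μ = 116, σ = 60.6748
z = (109 - 116)/60.6748 = -0.1154

-0.1154


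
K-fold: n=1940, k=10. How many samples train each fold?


Fold size = 1940/10 = 194
Training per fold = 1940 - 194 = 1746

1746


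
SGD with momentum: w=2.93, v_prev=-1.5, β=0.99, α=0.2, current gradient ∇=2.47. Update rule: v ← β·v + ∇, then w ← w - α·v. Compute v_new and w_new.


v_new = 0.99·-1.5 + 2.47 = -1.485 + 2.47 = 0.985
w_new = 2.93 - 0.2·0.985 = 2.93 - 0.197 = 2.733

v_new=0.985, w_new=2.733


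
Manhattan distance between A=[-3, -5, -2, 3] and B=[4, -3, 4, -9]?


d = |-3-4| + |-5+ 3| + |-2-4| + |3+ 9|
  = 7 + 2 + 6 + 12
  = 27

27


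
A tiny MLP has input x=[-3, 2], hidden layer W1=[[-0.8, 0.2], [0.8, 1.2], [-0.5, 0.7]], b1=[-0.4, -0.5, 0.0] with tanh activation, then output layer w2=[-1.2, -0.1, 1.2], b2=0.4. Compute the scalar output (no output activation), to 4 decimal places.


z1[0] = (-0.8)·(-3) + (0.2)·(2) - 0.4 = 2.4
z1[1] = (0.8)·(-3) + (1.2)·(2) - 0.5 = -0.5
z1[2] = (-0.5)·(-3) + (0.7)·(2) + 0.0 = 2.9
h = tanh(z1) = [0.9837, -0.4621, 0.994]
output = (-1.2)·(0.9837) + (-0.1)·(-0.4621) + (1.2)·(0.994) + 0.4 = 0.4586

0.4586


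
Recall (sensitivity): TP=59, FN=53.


Recall = TP/(TP+FN)
= 59/(59+53)
= 59/112 = 52.68%

52.68%


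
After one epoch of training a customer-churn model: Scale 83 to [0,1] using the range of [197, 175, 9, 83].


min=9, max=197
(83-9)/(197-9) = 74/188 = 0.3936

0.3936


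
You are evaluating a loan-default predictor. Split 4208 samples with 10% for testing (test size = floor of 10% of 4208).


Test = ⌊4208·10/100⌋ = 420
Train = 4208 - 420 = 3788

Train: 3788, Test: 420


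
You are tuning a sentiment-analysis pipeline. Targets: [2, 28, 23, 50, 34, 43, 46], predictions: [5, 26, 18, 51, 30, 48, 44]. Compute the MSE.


Squared errors: (2-5)²=9, (28-26)²=4, (23-18)²=25, (50-51)²=1, (34-30)²=16, (43-48)²=25, (46-44)²=4
Sum = 84
MSE = 84/7 = 12

12


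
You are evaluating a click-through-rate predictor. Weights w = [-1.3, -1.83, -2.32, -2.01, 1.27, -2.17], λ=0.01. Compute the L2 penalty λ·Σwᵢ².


‖w‖₂² = (-1.3)² + (-1.83)² + (-2.32)² + (-2.01)² + (1.27)² + (-2.17)²
     = 1.69 + 3.3489 + 5.3824 + 4.0401 + 1.6129 + 4.7089
     = 20.7832
λ·‖w‖₂² = 0.01·20.7832 = 0.207832

0.207832


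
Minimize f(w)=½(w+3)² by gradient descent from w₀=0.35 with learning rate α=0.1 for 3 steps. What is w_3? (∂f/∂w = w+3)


step 1: grad = 0.35+3 = 3.35; w = 0.35 - 0.1·(3.35) = 0.015
step 2: grad = 0.015+3 = 3.015; w = 0.015 - 0.1·(3.015) = -0.2865
step 3: grad = -0.2865+3 = 2.7135; w = -0.2865 - 0.1·(2.7135) = -0.55785

-0.55785


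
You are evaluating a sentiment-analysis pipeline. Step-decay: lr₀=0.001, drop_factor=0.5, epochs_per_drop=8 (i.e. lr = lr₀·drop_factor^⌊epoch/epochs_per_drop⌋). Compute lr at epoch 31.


n_drops = ⌊31/8⌋ = 3
lr = 0.001·0.5^3 = 0.001·0.125 = 0.000125

0.000125


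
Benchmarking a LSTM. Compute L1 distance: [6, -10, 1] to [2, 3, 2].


d = |6-2| + |-10-3| + |1-2|
  = 4 + 13 + 1
  = 18

18


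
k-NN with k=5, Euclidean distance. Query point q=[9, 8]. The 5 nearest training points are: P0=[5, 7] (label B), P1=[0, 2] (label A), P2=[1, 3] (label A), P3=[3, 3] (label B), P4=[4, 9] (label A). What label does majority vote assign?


d(q,P0) = 4.1231  (label B)
d(q,P1) = 10.8167  (label A)
d(q,P2) = 9.434  (label A)
d(q,P3) = 7.8102  (label B)
d(q,P4) = 5.099  (label A)
Votes: A=3, B=2
Majority → A

A


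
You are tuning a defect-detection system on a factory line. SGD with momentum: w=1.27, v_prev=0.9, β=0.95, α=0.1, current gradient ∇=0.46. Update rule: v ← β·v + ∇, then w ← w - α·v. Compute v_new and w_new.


v_new = 0.95·0.9 + 0.46 = 0.855 + 0.46 = 1.315
w_new = 1.27 - 0.1·1.315 = 1.27 - 0.1315 = 1.1385

v_new=1.315, w_new=1.1385


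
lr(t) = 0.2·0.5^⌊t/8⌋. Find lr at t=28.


n_drops = ⌊28/8⌋ = 3
lr = 0.2·0.5^3 = 0.2·0.125 = 0.025

0.025


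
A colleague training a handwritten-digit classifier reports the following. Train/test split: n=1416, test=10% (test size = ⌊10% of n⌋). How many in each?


Test = ⌊1416·10/100⌋ = 141
Train = 1416 - 141 = 1275

Train: 1275, Test: 141


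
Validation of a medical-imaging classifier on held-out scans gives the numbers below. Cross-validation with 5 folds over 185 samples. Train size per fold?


Fold size = 185/5 = 37
Training per fold = 185 - 37 = 148

148


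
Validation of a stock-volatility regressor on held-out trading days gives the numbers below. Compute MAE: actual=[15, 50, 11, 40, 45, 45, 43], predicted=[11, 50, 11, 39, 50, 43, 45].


Absolute errors: |15-11|=4, |50-50|=0, |11-11|=0, |40-39|=1, |45-50|=5, |45-43|=2, |43-45|=2
Sum = 14
MAE = 14/7 = 2

2


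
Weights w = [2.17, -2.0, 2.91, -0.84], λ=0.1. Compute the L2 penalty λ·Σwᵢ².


‖w‖₂² = (2.17)² + (-2.0)² + (2.91)² + (-0.84)²
     = 4.7089 + 4 + 8.4681 + 0.7056
     = 17.8826
λ·‖w‖₂² = 0.1·17.8826 = 1.78826

1.78826


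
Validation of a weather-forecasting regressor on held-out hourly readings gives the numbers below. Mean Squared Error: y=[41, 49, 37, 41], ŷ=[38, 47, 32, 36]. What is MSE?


Squared errors: (41-38)²=9, (49-47)²=4, (37-32)²=25, (41-36)²=25
Sum = 63
MSE = 63/4 = 63/4

63/4


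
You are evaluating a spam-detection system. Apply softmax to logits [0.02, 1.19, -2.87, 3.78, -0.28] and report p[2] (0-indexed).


Exponentials: e^0.02=1.0202, e^1.19=3.2871, e^-2.87=0.0567, e^3.78=43.816, e^-0.28=0.7558
Sum = 48.9358
Softmax = [0.0208, 0.0672, 0.0012, 0.8954, 0.0154]
p[2] = 0.0567/48.9358 = 0.0012

0.0012


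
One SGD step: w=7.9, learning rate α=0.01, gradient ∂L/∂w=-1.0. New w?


w_new = w - α·∇
= 7.9 - 0.01·-1.0
= 7.9 + 0.01
= 7.91

7.91


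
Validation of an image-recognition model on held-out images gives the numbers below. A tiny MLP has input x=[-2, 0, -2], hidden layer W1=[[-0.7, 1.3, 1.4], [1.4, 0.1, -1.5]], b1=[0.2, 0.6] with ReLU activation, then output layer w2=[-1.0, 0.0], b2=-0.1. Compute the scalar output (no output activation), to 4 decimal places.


z1[0] = (-0.7)·(-2) + (1.3)·(0) + (1.4)·(-2) + 0.2 = -1.2
z1[1] = (1.4)·(-2) + (0.1)·(0) + (-1.5)·(-2) + 0.6 = 0.8
h = ReLU(z1) = [0.0, 0.8]
output = (-1.0)·(0.0) + (0.0)·(0.8) - 0.1 = -0.1

-0.1


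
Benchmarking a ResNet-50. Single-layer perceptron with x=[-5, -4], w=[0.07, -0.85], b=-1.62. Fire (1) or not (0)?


z = (-5)·(0.07) + (-4)·(-0.85) - 1.62
  = 1.43
step(z) = 1 (z≥0)

1


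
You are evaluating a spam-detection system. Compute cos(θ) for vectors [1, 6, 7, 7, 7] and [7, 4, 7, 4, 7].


A·B = 1·7 + 6·4 + 7·7 + 7·4 + 7·7 = 157
‖A‖ = √184 = 13.5647, ‖B‖ = √179 = 13.3791
cos = 157/(√184·√179) = 157/√32936 = 0.8651

0.8651


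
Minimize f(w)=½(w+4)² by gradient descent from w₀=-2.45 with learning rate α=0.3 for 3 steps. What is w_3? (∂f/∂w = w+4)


step 1: grad = -2.45+4 = 1.55; w = -2.45 - 0.3·(1.55) = -2.915
step 2: grad = -2.915+4 = 1.085; w = -2.915 - 0.3·(1.085) = -3.2405
step 3: grad = -3.2405+4 = 0.7595; w = -3.2405 - 0.3·(0.7595) = -3.46835

-3.46835


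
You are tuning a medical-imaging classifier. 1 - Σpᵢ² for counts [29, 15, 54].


Probabilities: [29/98, 15/98, 54/98] ≈ [0.2959, 0.1531, 0.551]
Σpᵢ² = (841 + 225 + 2916)/98² = 3982/9604
Gini = 1 - Σpᵢ² = 1 - 3982/9604 = 0.5854

0.5854


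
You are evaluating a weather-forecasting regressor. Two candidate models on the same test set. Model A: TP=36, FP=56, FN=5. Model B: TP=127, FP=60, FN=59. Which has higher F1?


Model A: P=36/92=0.3913, R=36/41=0.878, F1=2PR/(P+R)=2TP/(2TP+FP+FN)=72/133=0.5414
Model B: P=127/187=0.6791, R=127/186=0.6828, F1=2PR/(P+R)=2TP/(2TP+FP+FN)=254/373=0.681
0.5414 < 0.681 → Model B

Model B


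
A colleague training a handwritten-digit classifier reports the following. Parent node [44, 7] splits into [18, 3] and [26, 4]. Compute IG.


Parent = [44, 7], H_parent = 0.577
H_left = 0.5917 (n=21), H_right = 0.5665 (n=30)
H_children = (21/51)·0.5917 + (30/51)·0.5665 = 0.5769
IG = 0.577 - 0.5769 = 0.0001

0.0001


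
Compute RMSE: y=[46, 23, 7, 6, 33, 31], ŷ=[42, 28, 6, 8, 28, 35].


MSE = 87/6 = 14.5
RMSE = √(87/6) = 3.8079

3.8079


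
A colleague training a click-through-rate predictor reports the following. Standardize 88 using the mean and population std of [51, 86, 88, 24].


μ = 62.25, σ = 26.5365
z = (88 - 62.25)/26.5365 = 0.9704

0.9704


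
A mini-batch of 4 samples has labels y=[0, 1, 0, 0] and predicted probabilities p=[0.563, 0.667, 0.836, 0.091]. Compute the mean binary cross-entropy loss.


L[0] = -ln(1-0.563) = -ln(0.437) = 0.8278
L[1] = -ln(0.667) = 0.405
L[2] = -ln(1-0.836) = -ln(0.164) = 1.8079
L[3] = -ln(1-0.091) = -ln(0.909) = 0.0954
mean = (0.8278 + 0.405 + 1.8079 + 0.0954)/4 = 0.784

0.784


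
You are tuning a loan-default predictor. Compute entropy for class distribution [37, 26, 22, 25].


Probabilities: [37/110, 26/110, 22/110, 25/110] ≈ [0.3364, 0.2364, 0.2, 0.2273]
H = -((37/110)·log₂(37/110) + (26/110)·log₂(26/110) + (22/110)·log₂(22/110) + (25/110)·log₂(25/110))
  = 1.9708 bits

1.9708 bits


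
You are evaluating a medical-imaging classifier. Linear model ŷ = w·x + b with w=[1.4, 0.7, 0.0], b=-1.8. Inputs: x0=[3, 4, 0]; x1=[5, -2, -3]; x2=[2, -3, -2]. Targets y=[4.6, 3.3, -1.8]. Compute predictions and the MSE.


ŷ0 = (1.4)·(3) + (0.7)·(4) + (0.0)·(0) - 1.8 = 5.2
ŷ1 = (1.4)·(5) + (0.7)·(-2) + (0.0)·(-3) - 1.8 = 3.8
ŷ2 = (1.4)·(2) + (0.7)·(-3) + (0.0)·(-2) - 1.8 = -1.1
errors² = [0.36, 0.25, 0.49]
MSE = 1.1000/3 = 0.3667

0.3667


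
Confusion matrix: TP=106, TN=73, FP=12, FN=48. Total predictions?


Total = TP + TN + FP + FN
= 106 + 73 + 12 + 48
= 239
(Predicted positive: 118, predicted negative: 121)

239


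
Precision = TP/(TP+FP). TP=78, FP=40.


Precision = TP/(TP+FP)
= 78/(78+40)
= 78/118 = 66.1%

66.1%


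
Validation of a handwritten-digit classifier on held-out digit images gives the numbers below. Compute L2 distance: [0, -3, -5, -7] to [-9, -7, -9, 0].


d = √((0+ 9)² + (-3+ 7)² + (-5+ 9)² + (-7-0)²)
  = √(81 + 16 + 16 + 49)
  = √162 = 12.7279

12.7279


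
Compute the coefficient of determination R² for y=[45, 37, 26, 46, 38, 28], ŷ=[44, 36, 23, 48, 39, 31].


ȳ = 36.6667
SS_res = Σ(y-ŷ)² = 25
SS_tot = Σ(y-ȳ)² = 347.33
R² = 1 - SS_res/SS_tot = 1 - 0.072 = 0.928

0.928


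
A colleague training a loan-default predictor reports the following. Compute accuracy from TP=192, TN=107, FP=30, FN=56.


Accuracy = (TP+TN)/(TP+TN+FP+FN)
= (192+107)/(385)
= 299/385 = 77.66%

77.66%


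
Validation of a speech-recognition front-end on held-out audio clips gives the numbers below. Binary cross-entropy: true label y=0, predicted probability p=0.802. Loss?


BCE = -[y·ln(p) + (1-y)·ln(1-p)]
= -0 - 1·ln(1-0.802)
= -ln(0.198) = 1.6195

1.6195


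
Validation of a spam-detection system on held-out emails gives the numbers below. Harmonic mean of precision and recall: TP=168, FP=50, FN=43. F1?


Precision = 168/218 = 0.7706
Recall = 168/211 = 0.7962
F1 = 2·P·R/(P+R) = 2·TP/(2·TP+FP+FN) = 336/(336+50+43) = 336/429 = 0.7832

0.7832


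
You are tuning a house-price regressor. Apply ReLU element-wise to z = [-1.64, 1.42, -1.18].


ReLU(-1.64) = max(0, -1.64) = 0.0
ReLU(1.42) = max(0, 1.42) = 1.42
ReLU(-1.18) = max(0, -1.18) = 0.0
result = [0.0, 1.42, 0.0]

[0.0, 1.42, 0.0]


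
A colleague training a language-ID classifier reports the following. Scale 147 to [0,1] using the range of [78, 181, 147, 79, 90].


min=78, max=181
(147-78)/(181-78) = 69/103 = 0.6699

0.6699


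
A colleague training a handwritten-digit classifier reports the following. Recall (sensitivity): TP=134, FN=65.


Recall = TP/(TP+FN)
= 134/(134+65)
= 134/199 = 67.34%

67.34%


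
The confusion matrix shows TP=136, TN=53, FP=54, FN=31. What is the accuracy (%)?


Accuracy = (TP+TN)/(TP+TN+FP+FN)
= (136+53)/(274)
= 189/274 = 68.98%

68.98%


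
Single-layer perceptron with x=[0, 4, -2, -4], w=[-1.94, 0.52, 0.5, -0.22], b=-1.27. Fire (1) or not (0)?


z = (0)·(-1.94) + (4)·(0.52) + (-2)·(0.5) + (-4)·(-0.22) - 1.27
  = 0.69
step(z) = 1 (z≥0)

1


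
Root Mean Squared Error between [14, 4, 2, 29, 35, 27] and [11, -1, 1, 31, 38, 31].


MSE = 64/6 = 10.6667
RMSE = √(64/6) = 3.266

3.266


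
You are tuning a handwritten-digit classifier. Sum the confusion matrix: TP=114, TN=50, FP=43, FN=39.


Total = TP + TN + FP + FN
= 114 + 50 + 43 + 39
= 246
(Predicted positive: 157, predicted negative: 89)

246


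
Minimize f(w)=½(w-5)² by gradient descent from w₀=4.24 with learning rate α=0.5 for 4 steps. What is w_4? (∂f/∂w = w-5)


step 1: grad = 4.24-5 = -0.76; w = 4.24 - 0.5·(-0.76) = 4.62
step 2: grad = 4.62-5 = -0.38; w = 4.62 - 0.5·(-0.38) = 4.81
step 3: grad = 4.81-5 = -0.19; w = 4.81 - 0.5·(-0.19) = 4.905
step 4: grad = 4.905-5 = -0.095; w = 4.905 - 0.5·(-0.095) = 4.9525

4.9525


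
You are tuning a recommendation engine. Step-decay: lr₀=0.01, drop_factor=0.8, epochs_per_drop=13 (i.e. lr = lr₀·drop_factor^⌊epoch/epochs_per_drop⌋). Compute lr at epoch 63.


n_drops = ⌊63/13⌋ = 4
lr = 0.01·0.8^4 = 0.01·0.4096 = 0.004096

0.004096


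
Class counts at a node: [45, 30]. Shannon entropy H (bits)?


Probabilities: [45/75, 30/75] ≈ [0.6, 0.4]
H = -((45/75)·log₂(45/75) + (30/75)·log₂(30/75))
  = 0.971 bits

0.971 bits


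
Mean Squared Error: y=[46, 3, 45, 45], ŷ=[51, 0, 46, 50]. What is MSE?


Squared errors: (46-51)²=25, (3-0)²=9, (45-46)²=1, (45-50)²=25
Sum = 60
MSE = 60/4 = 15

15


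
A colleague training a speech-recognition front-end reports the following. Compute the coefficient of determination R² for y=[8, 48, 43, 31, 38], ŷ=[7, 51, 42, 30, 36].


ȳ = 33.6
SS_res = Σ(y-ŷ)² = 16
SS_tot = Σ(y-ȳ)² = 977.2
R² = 1 - SS_res/SS_tot = 1 - 0.0164 = 0.9836

0.9836


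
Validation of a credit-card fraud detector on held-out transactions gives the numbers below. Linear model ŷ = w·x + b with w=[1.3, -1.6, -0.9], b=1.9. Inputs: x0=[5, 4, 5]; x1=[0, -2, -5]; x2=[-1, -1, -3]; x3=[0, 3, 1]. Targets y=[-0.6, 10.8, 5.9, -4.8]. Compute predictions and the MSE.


ŷ0 = (1.3)·(5) + (-1.6)·(4) + (-0.9)·(5) + 1.9 = -2.5
ŷ1 = (1.3)·(0) + (-1.6)·(-2) + (-0.9)·(-5) + 1.9 = 9.6
ŷ2 = (1.3)·(-1) + (-1.6)·(-1) + (-0.9)·(-3) + 1.9 = 4.9
ŷ3 = (1.3)·(0) + (-1.6)·(3) + (-0.9)·(1) + 1.9 = -3.8
errors² = [3.61, 1.44, 1.0, 1.0]
MSE = 7.0500/4 = 1.7625

1.7625


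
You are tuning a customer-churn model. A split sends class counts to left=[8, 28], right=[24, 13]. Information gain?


Parent = [32, 41], H_parent = 0.989
H_left = 0.7642 (n=36), H_right = 0.9353 (n=37)
H_children = (36/73)·0.7642 + (37/73)·0.9353 = 0.8509
IG = 0.989 - 0.8509 = 0.1381

0.1381


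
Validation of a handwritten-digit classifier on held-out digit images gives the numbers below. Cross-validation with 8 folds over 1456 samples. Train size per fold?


Fold size = 1456/8 = 182
Training per fold = 1456 - 182 = 1274

1274


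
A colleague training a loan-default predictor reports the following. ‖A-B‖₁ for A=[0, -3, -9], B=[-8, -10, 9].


d = |0+ 8| + |-3+ 10| + |-9-9|
  = 8 + 7 + 18
  = 33

33


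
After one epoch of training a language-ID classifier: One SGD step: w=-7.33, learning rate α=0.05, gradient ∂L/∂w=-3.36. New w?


w_new = w - α·∇
= -7.33 - 0.05·-3.36
= -7.33 + 0.168
= -7.162

-7.162


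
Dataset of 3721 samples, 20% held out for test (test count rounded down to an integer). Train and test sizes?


Test = ⌊3721·20/100⌋ = 744
Train = 3721 - 744 = 2977

Train: 2977, Test: 744


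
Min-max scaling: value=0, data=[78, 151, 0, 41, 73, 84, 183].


min=0, max=183
(0-0)/(183-0) = 0/183 = 0.0

0.0


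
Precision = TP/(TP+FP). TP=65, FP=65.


Precision = TP/(TP+FP)
= 65/(65+65)
= 65/130 = 50.0%

50.0%


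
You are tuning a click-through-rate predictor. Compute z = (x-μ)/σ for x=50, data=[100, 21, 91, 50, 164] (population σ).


μ = 85.2, σ = 48.6267
z = (50 - 85.2)/48.6267 = -0.7239

-0.7239


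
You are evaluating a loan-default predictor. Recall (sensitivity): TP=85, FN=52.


Recall = TP/(TP+FN)
= 85/(85+52)
= 85/137 = 62.04%

62.04%


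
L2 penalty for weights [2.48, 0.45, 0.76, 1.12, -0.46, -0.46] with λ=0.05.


‖w‖₂² = (2.48)² + (0.45)² + (0.76)² + (1.12)² + (-0.46)² + (-0.46)²
     = 6.1504 + 0.2025 + 0.5776 + 1.2544 + 0.2116 + 0.2116
     = 8.6081
λ·‖w‖₂² = 0.05·8.6081 = 0.430405

0.430405


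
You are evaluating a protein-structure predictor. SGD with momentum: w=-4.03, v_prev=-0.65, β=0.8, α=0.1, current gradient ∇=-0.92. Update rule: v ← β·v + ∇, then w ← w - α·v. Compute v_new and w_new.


v_new = 0.8·-0.65 - 0.92 = -0.52 - 0.92 = -1.44
w_new = -4.03 - 0.1·-1.44 = -4.03 + 0.144 = -3.886

v_new=-1.44, w_new=-3.886


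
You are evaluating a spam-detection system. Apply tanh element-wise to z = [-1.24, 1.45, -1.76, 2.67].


tanh(-1.24) = -0.8455
tanh(1.45) = 0.8957
tanh(-1.76) = -0.9425
tanh(2.67) = 0.9905
result = [-0.8455, 0.8957, -0.9425, 0.9905]

[-0.8455, 0.8957, -0.9425, 0.9905]


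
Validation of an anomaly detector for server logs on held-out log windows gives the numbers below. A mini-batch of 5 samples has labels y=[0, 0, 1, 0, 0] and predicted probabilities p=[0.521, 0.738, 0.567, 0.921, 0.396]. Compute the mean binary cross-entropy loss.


L[0] = -ln(1-0.521) = -ln(0.479) = 0.7361
L[1] = -ln(1-0.738) = -ln(0.262) = 1.3394
L[2] = -ln(0.567) = 0.5674
L[3] = -ln(1-0.921) = -ln(0.079) = 2.5383
L[4] = -ln(1-0.396) = -ln(0.604) = 0.5042
mean = (0.7361 + 1.3394 + 0.5674 + 2.5383 + 0.5042)/5 = 1.1371

1.1371


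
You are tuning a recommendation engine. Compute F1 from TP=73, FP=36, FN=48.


Precision = 73/109 = 0.6697
Recall = 73/121 = 0.6033
F1 = 2·P·R/(P+R) = 2·TP/(2·TP+FP+FN) = 146/(146+36+48) = 146/230 = 0.6348

0.6348


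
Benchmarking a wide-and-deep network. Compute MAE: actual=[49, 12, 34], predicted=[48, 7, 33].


Absolute errors: |49-48|=1, |12-7|=5, |34-33|=1
Sum = 7
MAE = 7/3 = 7/3

7/3


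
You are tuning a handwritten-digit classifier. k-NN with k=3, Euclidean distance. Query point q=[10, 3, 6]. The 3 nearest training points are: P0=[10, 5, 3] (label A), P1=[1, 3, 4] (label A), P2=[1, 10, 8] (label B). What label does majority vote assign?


d(q,P0) = 3.6056  (label A)
d(q,P1) = 9.2195  (label A)
d(q,P2) = 11.5758  (label B)
Votes: A=2, B=1
Majority → A

A


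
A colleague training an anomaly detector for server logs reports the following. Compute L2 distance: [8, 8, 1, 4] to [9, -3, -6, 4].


d = √((8-9)² + (8+ 3)² + (1+ 6)² + (4-4)²)
  = √(1 + 121 + 49 + 0)
  = √171 = 13.0767

13.0767


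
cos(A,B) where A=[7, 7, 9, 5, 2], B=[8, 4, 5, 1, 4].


A·B = 7·8 + 7·4 + 9·5 + 5·1 + 2·4 = 142
‖A‖ = √208 = 14.4222, ‖B‖ = √122 = 11.0454
cos = 142/(√208·√122) = 142/√25376 = 0.8914

0.8914


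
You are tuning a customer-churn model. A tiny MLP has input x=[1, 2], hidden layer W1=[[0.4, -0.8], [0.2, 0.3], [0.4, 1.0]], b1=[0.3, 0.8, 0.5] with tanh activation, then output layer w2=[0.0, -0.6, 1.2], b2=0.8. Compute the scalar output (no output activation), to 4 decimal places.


z1[0] = (0.4)·(1) + (-0.8)·(2) + 0.3 = -0.9
z1[1] = (0.2)·(1) + (0.3)·(2) + 0.8 = 1.6
z1[2] = (0.4)·(1) + (1.0)·(2) + 0.5 = 2.9
h = tanh(z1) = [-0.7163, 0.9217, 0.994]
output = (0.0)·(-0.7163) + (-0.6)·(0.9217) + (1.2)·(0.994) + 0.8 = 1.4398

1.4398


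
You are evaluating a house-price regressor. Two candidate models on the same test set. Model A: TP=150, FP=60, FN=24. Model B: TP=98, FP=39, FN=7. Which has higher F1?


Model A: P=150/210=0.7143, R=150/174=0.8621, F1=2PR/(P+R)=2TP/(2TP+FP+FN)=300/384=0.7812
Model B: P=98/137=0.7153, R=98/105=0.9333, F1=2PR/(P+R)=2TP/(2TP+FP+FN)=196/242=0.8099
0.7812 < 0.8099 → Model B

Model B


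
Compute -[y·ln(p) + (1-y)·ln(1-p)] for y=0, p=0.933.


BCE = -[y·ln(p) + (1-y)·ln(1-p)]
= -0 - 1·ln(1-0.933)
= -ln(0.067) = 2.7031

2.7031


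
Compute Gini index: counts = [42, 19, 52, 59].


Probabilities: [42/172, 19/172, 52/172, 59/172] ≈ [0.2442, 0.1105, 0.3023, 0.343]
Σpᵢ² = (1764 + 361 + 2704 + 3481)/172² = 8310/29584
Gini = 1 - Σpᵢ² = 1 - 8310/29584 = 0.7191

0.7191
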